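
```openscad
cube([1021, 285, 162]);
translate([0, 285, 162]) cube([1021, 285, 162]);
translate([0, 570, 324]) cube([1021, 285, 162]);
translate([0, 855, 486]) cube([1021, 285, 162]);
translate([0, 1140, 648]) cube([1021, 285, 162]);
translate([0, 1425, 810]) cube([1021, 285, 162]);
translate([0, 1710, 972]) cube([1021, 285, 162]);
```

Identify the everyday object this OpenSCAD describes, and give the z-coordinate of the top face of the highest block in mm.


A staircase. The total rise is 1134 mm.

7 identical blocks, each offset up and back from the previous — a staircase. Each step is 162 mm tall and there are 7 of them, so the total rise is 7 × 162 = 1134 mm.


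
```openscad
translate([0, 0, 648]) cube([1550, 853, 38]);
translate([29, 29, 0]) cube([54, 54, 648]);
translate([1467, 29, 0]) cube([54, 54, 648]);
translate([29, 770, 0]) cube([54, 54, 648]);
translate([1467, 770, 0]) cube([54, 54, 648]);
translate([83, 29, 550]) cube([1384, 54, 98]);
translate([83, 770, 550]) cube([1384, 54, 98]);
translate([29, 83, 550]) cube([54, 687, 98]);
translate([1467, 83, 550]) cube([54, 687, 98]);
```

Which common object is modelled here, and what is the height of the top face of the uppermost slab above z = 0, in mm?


A table. The table height is 686 mm.

A 1550×853×38 slab sits at z = 648 on four 54 mm square posts — a table. The top surface is at 648 + 38 = 686 mm.


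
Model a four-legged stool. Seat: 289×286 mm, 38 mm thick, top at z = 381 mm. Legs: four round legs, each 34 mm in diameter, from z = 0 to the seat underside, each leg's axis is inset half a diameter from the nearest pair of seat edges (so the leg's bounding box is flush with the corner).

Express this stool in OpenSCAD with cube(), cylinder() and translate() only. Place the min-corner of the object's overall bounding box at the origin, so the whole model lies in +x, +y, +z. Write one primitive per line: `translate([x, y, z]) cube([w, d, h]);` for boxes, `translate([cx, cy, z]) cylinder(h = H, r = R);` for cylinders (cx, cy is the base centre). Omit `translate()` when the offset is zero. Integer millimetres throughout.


translate([0, 0, 343]) cube([289, 286, 38]);
translate([17, 17, 0]) cylinder(h = 343, r = 17);
translate([272, 17, 0]) cylinder(h = 343, r = 17);
translate([17, 269, 0]) cylinder(h = 343, r = 17);
translate([272, 269, 0]) cylinder(h = 343, r = 17);


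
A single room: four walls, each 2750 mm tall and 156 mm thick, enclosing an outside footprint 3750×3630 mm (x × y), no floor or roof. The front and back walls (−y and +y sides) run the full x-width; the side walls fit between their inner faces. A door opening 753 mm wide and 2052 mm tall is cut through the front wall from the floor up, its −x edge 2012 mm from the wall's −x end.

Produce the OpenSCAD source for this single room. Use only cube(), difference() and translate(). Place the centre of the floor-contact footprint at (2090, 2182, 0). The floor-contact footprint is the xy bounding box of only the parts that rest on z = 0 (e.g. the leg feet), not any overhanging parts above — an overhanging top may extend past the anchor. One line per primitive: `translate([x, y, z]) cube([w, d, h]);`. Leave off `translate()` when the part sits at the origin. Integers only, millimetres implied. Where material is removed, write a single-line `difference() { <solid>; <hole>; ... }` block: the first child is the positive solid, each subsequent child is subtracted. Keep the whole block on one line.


difference() { translate([215, 367, 0]) cube([3750, 156, 2750]); translate([2227, 367, 0]) cube([753, 156, 2052]); }
translate([215, 3841, 0]) cube([3750, 156, 2750]);
translate([215, 523, 0]) cube([156, 3318, 2750]);
translate([3809, 523, 0]) cube([156, 3318, 2750]);


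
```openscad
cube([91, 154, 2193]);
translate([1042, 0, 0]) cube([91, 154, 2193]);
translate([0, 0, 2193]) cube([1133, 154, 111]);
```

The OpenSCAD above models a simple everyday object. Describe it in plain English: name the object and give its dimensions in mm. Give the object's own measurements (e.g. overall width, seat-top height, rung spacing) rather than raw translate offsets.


A door frame. The clear opening is 951 mm wide and 2193 mm high. Two 91 mm wide jambs, 154 mm deep, stand either side of the opening from the floor to the top of the opening. A 111 mm thick head sits across the top of both jambs, spanning the full outside width of the frame.


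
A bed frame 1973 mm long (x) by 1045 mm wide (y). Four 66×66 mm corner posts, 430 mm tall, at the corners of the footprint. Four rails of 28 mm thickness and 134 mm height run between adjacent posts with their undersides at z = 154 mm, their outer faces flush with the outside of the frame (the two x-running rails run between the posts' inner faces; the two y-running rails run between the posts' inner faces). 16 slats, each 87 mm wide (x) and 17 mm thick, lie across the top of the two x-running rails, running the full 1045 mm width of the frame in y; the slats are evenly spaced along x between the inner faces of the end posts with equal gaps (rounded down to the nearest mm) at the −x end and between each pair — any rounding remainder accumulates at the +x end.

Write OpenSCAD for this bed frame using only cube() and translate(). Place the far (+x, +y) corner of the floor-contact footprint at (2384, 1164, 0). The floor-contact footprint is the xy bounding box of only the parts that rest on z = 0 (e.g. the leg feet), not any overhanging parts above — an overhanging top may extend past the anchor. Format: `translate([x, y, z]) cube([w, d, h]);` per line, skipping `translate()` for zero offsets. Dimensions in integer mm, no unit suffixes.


translate([411, 119, 0]) cube([66, 66, 430]);
translate([411, 1098, 0]) cube([66, 66, 430]);
translate([2318, 119, 0]) cube([66, 66, 430]);
translate([2318, 1098, 0]) cube([66, 66, 430]);
translate([477, 119, 154]) cube([1841, 28, 134]);
translate([477, 1136, 154]) cube([1841, 28, 134]);
translate([411, 185, 154]) cube([28, 913, 134]);
translate([2356, 185, 154]) cube([28, 913, 134]);
translate([503, 119, 288]) cube([87, 1045, 17]);
translate([616, 119, 288]) cube([87, 1045, 17]);
translate([729, 119, 288]) cube([87, 1045, 17]);
translate([842, 119, 288]) cube([87, 1045, 17]);
translate([955, 119, 288]) cube([87, 1045, 17]);
translate([1068, 119, 288]) cube([87, 1045, 17]);
translate([1181, 119, 288]) cube([87, 1045, 17]);
translate([1294, 119, 288]) cube([87, 1045, 17]);
translate([1407, 119, 288]) cube([87, 1045, 17]);
translate([1520, 119, 288]) cube([87, 1045, 17]);
translate([1633, 119, 288]) cube([87, 1045, 17]);
translate([1746, 119, 288]) cube([87, 1045, 17]);
translate([1859, 119, 288]) cube([87, 1045, 17]);
translate([1972, 119, 288]) cube([87, 1045, 17]);
translate([2085, 119, 288]) cube([87, 1045, 17]);
translate([2198, 119, 288]) cube([87, 1045, 17]);


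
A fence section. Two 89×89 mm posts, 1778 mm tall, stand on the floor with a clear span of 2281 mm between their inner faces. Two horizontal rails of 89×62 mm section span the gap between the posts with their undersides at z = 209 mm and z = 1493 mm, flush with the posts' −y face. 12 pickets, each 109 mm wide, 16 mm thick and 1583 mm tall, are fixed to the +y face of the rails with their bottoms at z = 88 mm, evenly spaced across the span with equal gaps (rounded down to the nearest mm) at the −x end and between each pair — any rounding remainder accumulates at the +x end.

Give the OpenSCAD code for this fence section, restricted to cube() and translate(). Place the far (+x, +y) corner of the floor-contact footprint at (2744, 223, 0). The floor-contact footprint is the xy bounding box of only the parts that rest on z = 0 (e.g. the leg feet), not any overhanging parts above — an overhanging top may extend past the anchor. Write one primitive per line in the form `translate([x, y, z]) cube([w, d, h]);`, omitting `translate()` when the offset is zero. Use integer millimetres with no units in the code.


translate([285, 134, 0]) cube([89, 89, 1778]);
translate([2655, 134, 0]) cube([89, 89, 1778]);
translate([374, 134, 209]) cube([2281, 89, 62]);
translate([374, 134, 1493]) cube([2281, 89, 62]);
translate([448, 223, 88]) cube([109, 16, 1583]);
translate([631, 223, 88]) cube([109, 16, 1583]);
translate([814, 223, 88]) cube([109, 16, 1583]);
translate([997, 223, 88]) cube([109, 16, 1583]);
translate([1180, 223, 88]) cube([109, 16, 1583]);
translate([1363, 223, 88]) cube([109, 16, 1583]);
translate([1546, 223, 88]) cube([109, 16, 1583]);
translate([1729, 223, 88]) cube([109, 16, 1583]);
translate([1912, 223, 88]) cube([109, 16, 1583]);
translate([2095, 223, 88]) cube([109, 16, 1583]);
translate([2278, 223, 88]) cube([109, 16, 1583]);
translate([2461, 223, 88]) cube([109, 16, 1583]);


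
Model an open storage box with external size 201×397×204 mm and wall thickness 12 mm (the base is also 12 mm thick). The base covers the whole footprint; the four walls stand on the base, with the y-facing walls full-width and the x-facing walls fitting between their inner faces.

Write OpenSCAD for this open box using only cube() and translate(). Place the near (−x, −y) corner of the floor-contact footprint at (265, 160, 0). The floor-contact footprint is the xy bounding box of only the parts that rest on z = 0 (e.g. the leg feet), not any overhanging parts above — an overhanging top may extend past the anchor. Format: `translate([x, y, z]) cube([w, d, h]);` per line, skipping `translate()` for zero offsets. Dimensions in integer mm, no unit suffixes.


translate([265, 160, 0]) cube([201, 397, 12]);
translate([265, 160, 12]) cube([201, 12, 192]);
translate([265, 545, 12]) cube([201, 12, 192]);
translate([265, 172, 12]) cube([12, 373, 192]);
translate([454, 172, 12]) cube([12, 373, 192]);


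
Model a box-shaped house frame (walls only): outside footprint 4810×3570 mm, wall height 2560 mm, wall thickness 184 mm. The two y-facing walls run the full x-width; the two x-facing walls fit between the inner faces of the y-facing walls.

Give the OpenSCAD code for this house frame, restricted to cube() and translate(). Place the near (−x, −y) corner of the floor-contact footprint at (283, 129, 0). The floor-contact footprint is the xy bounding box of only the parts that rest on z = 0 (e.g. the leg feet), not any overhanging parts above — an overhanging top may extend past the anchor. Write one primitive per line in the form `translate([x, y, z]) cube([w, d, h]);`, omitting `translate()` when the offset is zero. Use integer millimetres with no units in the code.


translate([283, 129, 0]) cube([4810, 184, 2560]);
translate([283, 3515, 0]) cube([4810, 184, 2560]);
translate([283, 313, 0]) cube([184, 3202, 2560]);
translate([4909, 313, 0]) cube([184, 3202, 2560]);


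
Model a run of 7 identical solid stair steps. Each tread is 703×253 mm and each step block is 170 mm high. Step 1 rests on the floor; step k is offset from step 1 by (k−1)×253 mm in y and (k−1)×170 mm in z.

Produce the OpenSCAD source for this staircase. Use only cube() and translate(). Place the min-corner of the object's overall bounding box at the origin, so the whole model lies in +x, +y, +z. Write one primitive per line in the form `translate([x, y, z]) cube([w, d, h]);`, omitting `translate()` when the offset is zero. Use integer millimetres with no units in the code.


cube([703, 253, 170]);
translate([0, 253, 170]) cube([703, 253, 170]);
translate([0, 506, 340]) cube([703, 253, 170]);
translate([0, 759, 510]) cube([703, 253, 170]);
translate([0, 1012, 680]) cube([703, 253, 170]);
translate([0, 1265, 850]) cube([703, 253, 170]);
translate([0, 1518, 1020]) cube([703, 253, 170]);


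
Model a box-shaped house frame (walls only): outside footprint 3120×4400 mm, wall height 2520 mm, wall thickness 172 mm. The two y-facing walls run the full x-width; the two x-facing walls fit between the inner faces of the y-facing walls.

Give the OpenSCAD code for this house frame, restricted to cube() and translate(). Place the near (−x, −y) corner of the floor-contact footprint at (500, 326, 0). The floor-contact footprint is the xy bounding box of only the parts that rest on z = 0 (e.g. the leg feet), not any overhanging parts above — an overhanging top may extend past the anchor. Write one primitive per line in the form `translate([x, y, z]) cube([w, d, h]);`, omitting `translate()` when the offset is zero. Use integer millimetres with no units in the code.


translate([500, 326, 0]) cube([3120, 172, 2520]);
translate([500, 4554, 0]) cube([3120, 172, 2520]);
translate([500, 498, 0]) cube([172, 4056, 2520]);
translate([3448, 498, 0]) cube([172, 4056, 2520]);


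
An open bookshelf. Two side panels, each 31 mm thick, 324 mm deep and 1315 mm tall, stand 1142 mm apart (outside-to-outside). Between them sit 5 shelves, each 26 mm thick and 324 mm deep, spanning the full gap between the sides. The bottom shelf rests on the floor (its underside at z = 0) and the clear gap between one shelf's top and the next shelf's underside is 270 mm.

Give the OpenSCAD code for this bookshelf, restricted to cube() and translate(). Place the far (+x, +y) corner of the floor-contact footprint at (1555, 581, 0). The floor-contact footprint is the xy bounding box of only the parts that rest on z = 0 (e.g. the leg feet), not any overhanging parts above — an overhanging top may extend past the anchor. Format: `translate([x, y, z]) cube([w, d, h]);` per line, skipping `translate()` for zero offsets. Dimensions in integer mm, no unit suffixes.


translate([413, 257, 0]) cube([31, 324, 1315]);
translate([1524, 257, 0]) cube([31, 324, 1315]);
translate([444, 257, 0]) cube([1080, 324, 26]);
translate([444, 257, 296]) cube([1080, 324, 26]);
translate([444, 257, 592]) cube([1080, 324, 26]);
translate([444, 257, 888]) cube([1080, 324, 26]);
translate([444, 257, 1184]) cube([1080, 324, 26]);


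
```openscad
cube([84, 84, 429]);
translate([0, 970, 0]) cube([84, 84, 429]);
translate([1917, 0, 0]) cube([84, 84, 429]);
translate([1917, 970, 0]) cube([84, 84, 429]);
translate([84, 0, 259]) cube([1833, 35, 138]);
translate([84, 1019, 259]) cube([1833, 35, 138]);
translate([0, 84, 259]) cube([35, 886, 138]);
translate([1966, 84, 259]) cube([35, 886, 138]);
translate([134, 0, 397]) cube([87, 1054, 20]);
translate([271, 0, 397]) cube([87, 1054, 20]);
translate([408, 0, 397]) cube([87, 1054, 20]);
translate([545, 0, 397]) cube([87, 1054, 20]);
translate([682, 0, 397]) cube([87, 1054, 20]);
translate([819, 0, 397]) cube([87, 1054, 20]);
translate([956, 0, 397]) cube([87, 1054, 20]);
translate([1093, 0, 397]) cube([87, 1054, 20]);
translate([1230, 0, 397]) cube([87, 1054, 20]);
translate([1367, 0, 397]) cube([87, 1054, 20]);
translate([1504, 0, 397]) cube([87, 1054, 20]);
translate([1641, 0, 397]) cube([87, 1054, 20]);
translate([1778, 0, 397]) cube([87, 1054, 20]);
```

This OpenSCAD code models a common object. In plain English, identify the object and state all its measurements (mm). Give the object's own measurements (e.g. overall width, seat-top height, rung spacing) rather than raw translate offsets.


A bed frame 2001 mm long (x) by 1054 mm wide (y). Four 84×84 mm corner posts, 429 mm tall, at the corners of the footprint. Four rails of 35 mm thickness and 138 mm height run between adjacent posts with their undersides at z = 259 mm, their outer faces flush with the outside of the frame (the two x-running rails run between the posts' inner faces; the two y-running rails run between the posts' inner faces). 13 slats, each 87 mm wide (x) and 20 mm thick, lie across the top of the two x-running rails, running the full 1054 mm width of the frame in y; along x they sit between the end posts with a 50 mm gap after the −x posts and between neighbouring slats, leaving 52 mm before the +x posts.


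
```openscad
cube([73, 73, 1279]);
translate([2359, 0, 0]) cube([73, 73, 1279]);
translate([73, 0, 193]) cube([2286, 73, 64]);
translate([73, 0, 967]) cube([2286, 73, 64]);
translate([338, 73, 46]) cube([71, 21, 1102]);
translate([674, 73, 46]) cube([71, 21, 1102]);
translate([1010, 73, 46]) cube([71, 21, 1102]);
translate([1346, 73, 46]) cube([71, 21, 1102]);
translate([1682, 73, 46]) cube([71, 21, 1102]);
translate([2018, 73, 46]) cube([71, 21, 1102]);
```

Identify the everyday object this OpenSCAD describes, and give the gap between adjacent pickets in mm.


A fence section. The picket gap is 265 mm.

Two posts, two rails, 6 pickets — a fence section. Span 2286 mm holds 6 pickets of 71 mm with 7 equal gaps: ⌊(2286 − 6·71) / 7⌋ = 265 mm.


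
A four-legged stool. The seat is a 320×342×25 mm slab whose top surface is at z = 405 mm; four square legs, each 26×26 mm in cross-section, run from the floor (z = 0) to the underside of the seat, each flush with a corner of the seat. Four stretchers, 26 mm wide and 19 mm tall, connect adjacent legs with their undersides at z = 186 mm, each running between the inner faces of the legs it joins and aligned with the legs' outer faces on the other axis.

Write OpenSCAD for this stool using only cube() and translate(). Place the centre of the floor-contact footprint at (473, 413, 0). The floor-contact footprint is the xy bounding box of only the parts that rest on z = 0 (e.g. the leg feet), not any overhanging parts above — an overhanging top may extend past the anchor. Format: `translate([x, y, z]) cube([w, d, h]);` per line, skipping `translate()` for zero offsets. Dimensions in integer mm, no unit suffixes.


translate([313, 242, 380]) cube([320, 342, 25]);
translate([313, 242, 0]) cube([26, 26, 380]);
translate([607, 242, 0]) cube([26, 26, 380]);
translate([313, 558, 0]) cube([26, 26, 380]);
translate([607, 558, 0]) cube([26, 26, 380]);
translate([339, 242, 186]) cube([268, 26, 19]);
translate([339, 558, 186]) cube([268, 26, 19]);
translate([313, 268, 186]) cube([26, 290, 19]);
translate([607, 268, 186]) cube([26, 290, 19]);


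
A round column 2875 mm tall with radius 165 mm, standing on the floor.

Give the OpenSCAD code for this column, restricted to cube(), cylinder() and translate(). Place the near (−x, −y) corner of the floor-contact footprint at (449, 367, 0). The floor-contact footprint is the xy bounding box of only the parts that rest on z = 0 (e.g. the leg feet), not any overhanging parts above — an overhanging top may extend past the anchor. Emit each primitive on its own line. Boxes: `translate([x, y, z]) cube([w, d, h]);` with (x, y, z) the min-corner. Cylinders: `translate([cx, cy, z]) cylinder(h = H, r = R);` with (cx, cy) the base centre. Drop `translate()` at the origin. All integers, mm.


translate([614, 532, 0]) cylinder(h = 2875, r = 165);


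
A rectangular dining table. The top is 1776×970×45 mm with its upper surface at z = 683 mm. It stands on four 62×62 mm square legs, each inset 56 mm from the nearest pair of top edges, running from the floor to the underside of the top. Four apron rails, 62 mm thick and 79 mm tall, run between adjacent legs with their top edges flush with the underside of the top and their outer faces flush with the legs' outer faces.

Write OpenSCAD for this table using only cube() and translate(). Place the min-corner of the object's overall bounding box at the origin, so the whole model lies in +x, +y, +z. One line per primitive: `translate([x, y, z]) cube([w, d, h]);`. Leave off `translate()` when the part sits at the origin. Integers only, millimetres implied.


// leg_h = 683 - 45 = 638
// apron z = 638 - 79 = 559
translate([0, 0, 638]) cube([1776, 970, 45]);
translate([56, 56, 0]) cube([62, 62, 638]);
translate([1658, 56, 0]) cube([62, 62, 638]);
translate([56, 852, 0]) cube([62, 62, 638]);
translate([1658, 852, 0]) cube([62, 62, 638]);
translate([118, 56, 559]) cube([1540, 62, 79]);
translate([118, 852, 559]) cube([1540, 62, 79]);
translate([56, 118, 559]) cube([62, 734, 79]);
translate([1658, 118, 559]) cube([62, 734, 79]);


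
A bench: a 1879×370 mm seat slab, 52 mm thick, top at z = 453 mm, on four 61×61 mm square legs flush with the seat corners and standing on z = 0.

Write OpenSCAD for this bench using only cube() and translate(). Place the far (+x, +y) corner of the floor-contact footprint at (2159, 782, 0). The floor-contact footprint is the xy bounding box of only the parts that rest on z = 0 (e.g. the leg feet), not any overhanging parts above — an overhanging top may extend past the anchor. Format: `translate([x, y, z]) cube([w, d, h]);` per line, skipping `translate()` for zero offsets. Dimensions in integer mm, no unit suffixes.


translate([280, 412, 401]) cube([1879, 370, 52]);
translate([280, 412, 0]) cube([61, 61, 401]);
translate([280, 721, 0]) cube([61, 61, 401]);
translate([2098, 412, 0]) cube([61, 61, 401]);
translate([2098, 721, 0]) cube([61, 61, 401]);


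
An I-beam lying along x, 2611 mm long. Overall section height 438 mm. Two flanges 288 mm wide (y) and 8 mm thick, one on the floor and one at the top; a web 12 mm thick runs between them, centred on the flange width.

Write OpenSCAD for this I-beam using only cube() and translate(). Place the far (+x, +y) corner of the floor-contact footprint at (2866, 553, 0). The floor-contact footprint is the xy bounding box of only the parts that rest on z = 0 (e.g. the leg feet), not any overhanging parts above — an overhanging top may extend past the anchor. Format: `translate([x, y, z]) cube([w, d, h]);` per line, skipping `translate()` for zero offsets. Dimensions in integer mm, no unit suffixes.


translate([255, 265, 0]) cube([2611, 288, 8]);
translate([255, 403, 8]) cube([2611, 12, 422]);
translate([255, 265, 430]) cube([2611, 288, 8]);


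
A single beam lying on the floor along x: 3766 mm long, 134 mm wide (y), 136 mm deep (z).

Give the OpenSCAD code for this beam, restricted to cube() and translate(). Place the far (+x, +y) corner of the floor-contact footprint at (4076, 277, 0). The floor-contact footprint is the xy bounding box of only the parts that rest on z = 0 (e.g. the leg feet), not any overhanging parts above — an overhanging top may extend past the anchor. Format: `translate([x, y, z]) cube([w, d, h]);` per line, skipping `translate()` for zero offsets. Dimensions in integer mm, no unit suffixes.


translate([310, 143, 0]) cube([3766, 134, 136]);


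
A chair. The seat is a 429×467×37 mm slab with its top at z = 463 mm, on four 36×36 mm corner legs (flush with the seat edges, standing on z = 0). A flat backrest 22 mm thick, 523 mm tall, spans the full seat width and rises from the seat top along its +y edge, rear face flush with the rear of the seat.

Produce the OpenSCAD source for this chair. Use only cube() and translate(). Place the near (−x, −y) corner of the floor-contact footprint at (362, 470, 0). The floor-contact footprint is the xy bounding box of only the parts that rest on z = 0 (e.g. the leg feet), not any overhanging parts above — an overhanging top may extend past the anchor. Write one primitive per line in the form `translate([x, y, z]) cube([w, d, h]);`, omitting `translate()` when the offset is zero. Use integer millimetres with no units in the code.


// leg_h = 463 - 37 = 426
translate([362, 470, 426]) cube([429, 467, 37]);
translate([362, 470, 0]) cube([36, 36, 426]);
translate([755, 470, 0]) cube([36, 36, 426]);
translate([362, 901, 0]) cube([36, 36, 426]);
translate([755, 901, 0]) cube([36, 36, 426]);
translate([362, 915, 463]) cube([429, 22, 523]);


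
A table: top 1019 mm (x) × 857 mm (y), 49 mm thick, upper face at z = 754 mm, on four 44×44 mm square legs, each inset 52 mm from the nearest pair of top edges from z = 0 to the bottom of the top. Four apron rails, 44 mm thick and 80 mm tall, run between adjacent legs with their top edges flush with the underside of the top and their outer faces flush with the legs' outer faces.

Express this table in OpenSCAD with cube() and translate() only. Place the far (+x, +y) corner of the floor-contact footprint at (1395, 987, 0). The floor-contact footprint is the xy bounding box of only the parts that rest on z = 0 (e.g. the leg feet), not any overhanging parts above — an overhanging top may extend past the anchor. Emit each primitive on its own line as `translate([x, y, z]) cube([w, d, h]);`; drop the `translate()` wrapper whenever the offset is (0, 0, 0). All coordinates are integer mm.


translate([428, 182, 705]) cube([1019, 857, 49]);
translate([480, 234, 0]) cube([44, 44, 705]);
translate([1351, 234, 0]) cube([44, 44, 705]);
translate([480, 943, 0]) cube([44, 44, 705]);
translate([1351, 943, 0]) cube([44, 44, 705]);
translate([524, 234, 625]) cube([827, 44, 80]);
translate([524, 943, 625]) cube([827, 44, 80]);
translate([480, 278, 625]) cube([44, 665, 80]);
translate([1351, 278, 625]) cube([44, 665, 80]);


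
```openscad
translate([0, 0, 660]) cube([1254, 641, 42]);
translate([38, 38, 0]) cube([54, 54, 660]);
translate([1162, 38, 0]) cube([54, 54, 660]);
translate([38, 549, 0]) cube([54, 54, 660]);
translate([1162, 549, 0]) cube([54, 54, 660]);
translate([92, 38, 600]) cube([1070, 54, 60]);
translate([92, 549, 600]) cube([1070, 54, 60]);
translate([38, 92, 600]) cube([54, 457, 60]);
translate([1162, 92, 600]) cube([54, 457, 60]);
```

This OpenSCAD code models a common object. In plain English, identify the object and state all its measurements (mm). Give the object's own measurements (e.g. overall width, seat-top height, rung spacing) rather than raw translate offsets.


A rectangular dining table. The top is 1254×641×42 mm with its upper surface at z = 702 mm. It stands on four 54×54 mm square legs, each inset 38 mm from the nearest pair of top edges, running from the floor to the underside of the top. Four apron rails, 54 mm thick and 60 mm tall, run between adjacent legs with their top edges flush with the underside of the top and their outer faces flush with the legs' outer faces.


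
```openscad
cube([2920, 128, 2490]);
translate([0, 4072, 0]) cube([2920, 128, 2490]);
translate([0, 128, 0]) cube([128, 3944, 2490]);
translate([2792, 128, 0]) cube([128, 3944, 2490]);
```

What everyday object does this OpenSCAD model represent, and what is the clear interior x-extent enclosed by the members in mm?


A house (or room) frame. The interior width is 2664 mm.

Four 2490 mm walls enclosing a rectangle with no floor or roof — a room or house frame. Outside width is 2920 mm and wall thickness is 128 mm, so the interior width is 2920 − 2 × 128 = 2664 mm.


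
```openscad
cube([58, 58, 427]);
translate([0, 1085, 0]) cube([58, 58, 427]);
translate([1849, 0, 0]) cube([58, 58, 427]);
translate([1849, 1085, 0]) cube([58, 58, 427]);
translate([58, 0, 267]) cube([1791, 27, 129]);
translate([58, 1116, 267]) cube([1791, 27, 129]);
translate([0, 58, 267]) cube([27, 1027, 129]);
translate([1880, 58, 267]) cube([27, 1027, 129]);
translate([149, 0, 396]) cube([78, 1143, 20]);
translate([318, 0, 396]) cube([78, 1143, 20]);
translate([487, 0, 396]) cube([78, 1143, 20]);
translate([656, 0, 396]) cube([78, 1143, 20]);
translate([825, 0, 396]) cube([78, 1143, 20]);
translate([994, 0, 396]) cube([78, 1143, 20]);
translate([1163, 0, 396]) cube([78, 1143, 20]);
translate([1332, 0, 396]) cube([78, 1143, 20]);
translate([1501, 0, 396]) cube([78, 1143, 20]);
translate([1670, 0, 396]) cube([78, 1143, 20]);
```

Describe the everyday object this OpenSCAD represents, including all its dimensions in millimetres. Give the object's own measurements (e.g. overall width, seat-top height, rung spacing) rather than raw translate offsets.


A bed frame 1907 mm long (x) by 1143 mm wide (y). Four 58×58 mm corner posts, 427 mm tall, at the corners of the footprint. Four rails of 27 mm thickness and 129 mm height run between adjacent posts with their undersides at z = 267 mm, their outer faces flush with the outside of the frame (the two x-running rails run between the posts' inner faces; the two y-running rails run between the posts' inner faces). 10 slats, each 78 mm wide (x) and 20 mm thick, lie across the top of the two x-running rails, running the full 1143 mm width of the frame in y; along x they sit between the end posts with a 91 mm gap after the −x posts and between neighbouring slats, leaving 101 mm before the +x posts.


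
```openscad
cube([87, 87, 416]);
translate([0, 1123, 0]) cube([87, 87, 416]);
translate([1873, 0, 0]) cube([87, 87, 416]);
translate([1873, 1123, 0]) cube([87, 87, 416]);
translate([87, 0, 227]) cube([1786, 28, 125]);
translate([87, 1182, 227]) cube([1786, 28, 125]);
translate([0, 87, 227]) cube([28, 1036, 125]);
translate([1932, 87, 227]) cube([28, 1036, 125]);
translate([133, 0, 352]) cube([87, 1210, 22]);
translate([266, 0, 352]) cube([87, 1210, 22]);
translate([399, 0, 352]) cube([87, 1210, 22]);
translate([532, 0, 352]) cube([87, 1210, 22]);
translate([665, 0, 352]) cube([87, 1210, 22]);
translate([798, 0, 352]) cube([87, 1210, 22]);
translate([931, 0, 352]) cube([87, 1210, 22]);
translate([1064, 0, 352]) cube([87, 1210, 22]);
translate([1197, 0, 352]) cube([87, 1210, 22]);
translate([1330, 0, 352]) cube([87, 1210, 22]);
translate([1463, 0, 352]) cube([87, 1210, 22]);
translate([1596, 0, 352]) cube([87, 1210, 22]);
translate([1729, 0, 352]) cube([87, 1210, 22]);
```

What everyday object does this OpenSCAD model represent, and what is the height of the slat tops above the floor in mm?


A bed frame. The slat-top height is 374 mm.

Four posts, four rails, and a row of slats — a bed frame. Slats sit on the rails at z = 227 + 125 = 352; with slat thickness 22, the top is 374 mm.


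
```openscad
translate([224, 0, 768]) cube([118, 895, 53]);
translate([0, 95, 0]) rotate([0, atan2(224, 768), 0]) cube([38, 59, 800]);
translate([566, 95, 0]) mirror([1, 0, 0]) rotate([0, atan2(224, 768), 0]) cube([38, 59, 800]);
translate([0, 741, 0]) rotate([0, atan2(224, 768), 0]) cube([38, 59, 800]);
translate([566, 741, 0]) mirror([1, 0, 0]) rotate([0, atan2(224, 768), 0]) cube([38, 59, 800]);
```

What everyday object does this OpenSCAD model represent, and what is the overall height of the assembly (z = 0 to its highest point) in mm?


A sawhorse. The overall height is 821 mm.

A beam across two mirrored pairs of raked legs — a sawhorse. The beam's underside is at z = 768 (matching the legs' vertical rise in atan2(224, 768)) and the beam is 53 mm tall, so its top is at 768 + 53 = 821 mm. The raked legs top out at the beam's underside, so that is the highest point.


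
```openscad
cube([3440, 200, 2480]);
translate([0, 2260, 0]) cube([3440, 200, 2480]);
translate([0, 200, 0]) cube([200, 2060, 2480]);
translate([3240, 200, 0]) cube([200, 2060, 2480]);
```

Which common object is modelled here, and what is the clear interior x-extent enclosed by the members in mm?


A house (or room) frame. The interior width is 3040 mm.

Four 2480 mm walls enclosing a rectangle with no floor or roof — a room or house frame. Outside width is 3440 mm and wall thickness is 200 mm, so the interior width is 3440 − 2 × 200 = 3040 mm.


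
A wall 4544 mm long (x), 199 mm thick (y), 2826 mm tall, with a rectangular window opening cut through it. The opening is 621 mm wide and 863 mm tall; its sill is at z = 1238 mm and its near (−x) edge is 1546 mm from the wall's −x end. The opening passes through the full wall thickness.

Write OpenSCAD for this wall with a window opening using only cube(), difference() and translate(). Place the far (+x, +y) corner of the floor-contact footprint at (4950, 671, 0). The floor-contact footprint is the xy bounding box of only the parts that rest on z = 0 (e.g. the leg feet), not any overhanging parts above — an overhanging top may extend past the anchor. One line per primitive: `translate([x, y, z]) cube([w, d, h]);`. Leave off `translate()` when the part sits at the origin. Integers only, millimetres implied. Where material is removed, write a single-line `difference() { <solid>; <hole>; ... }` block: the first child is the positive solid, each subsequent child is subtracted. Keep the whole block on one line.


difference() { translate([406, 472, 0]) cube([4544, 199, 2826]); translate([1952, 472, 1238]) cube([621, 199, 863]); }


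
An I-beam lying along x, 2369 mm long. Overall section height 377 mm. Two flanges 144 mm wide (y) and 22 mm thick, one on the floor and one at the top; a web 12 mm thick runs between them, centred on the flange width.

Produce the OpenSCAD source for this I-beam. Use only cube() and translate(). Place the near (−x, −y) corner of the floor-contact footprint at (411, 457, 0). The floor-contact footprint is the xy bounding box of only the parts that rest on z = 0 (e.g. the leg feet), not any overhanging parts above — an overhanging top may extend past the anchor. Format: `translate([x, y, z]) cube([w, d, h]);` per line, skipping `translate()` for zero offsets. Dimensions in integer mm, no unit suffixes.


translate([411, 457, 0]) cube([2369, 144, 22]);
translate([411, 523, 22]) cube([2369, 12, 333]);
translate([411, 457, 355]) cube([2369, 144, 22]);


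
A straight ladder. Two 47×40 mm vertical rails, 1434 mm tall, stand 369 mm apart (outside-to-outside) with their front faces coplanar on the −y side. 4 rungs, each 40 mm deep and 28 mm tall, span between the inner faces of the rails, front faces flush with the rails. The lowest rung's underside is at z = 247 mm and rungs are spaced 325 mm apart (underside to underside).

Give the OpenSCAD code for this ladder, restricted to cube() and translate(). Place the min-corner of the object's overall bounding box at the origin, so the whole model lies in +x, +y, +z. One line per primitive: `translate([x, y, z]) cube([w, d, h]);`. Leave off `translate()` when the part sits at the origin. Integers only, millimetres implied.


cube([47, 40, 1434]);
translate([322, 0, 0]) cube([47, 40, 1434]);
translate([47, 0, 247]) cube([275, 40, 28]);
translate([47, 0, 572]) cube([275, 40, 28]);
translate([47, 0, 897]) cube([275, 40, 28]);
translate([47, 0, 1222]) cube([275, 40, 28]);


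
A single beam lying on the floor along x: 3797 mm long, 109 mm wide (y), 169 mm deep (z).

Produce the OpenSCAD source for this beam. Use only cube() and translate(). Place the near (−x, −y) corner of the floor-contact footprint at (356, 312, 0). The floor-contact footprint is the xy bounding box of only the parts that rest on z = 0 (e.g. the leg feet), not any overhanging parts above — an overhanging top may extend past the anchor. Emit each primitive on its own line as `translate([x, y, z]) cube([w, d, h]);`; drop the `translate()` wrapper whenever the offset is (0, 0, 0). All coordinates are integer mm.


translate([356, 312, 0]) cube([3797, 109, 169]);


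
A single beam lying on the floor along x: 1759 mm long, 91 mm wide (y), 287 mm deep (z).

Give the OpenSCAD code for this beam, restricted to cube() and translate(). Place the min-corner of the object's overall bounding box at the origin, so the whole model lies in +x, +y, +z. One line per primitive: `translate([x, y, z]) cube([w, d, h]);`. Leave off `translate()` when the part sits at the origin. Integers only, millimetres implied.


cube([1759, 91, 287]);


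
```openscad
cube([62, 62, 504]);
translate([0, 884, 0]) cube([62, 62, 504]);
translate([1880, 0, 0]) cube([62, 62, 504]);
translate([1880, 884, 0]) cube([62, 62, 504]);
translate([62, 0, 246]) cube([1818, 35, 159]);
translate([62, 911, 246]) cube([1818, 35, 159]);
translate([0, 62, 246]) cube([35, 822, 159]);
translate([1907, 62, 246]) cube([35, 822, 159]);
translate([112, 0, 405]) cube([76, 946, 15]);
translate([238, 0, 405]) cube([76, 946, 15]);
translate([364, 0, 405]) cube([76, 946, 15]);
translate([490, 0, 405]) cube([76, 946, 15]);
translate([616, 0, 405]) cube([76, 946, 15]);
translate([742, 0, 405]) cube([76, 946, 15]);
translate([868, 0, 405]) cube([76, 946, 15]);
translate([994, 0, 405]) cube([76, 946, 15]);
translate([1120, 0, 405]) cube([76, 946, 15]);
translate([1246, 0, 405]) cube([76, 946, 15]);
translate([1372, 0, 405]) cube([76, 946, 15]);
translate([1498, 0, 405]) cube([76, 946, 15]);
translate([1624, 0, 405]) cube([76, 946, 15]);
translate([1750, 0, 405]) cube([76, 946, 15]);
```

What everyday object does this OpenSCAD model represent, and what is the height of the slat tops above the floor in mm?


A bed frame. The slat-top height is 420 mm.

Four posts, four rails, and a row of slats — a bed frame. Slats sit on the rails at z = 246 + 159 = 405; with slat thickness 15, the top is 420 mm.


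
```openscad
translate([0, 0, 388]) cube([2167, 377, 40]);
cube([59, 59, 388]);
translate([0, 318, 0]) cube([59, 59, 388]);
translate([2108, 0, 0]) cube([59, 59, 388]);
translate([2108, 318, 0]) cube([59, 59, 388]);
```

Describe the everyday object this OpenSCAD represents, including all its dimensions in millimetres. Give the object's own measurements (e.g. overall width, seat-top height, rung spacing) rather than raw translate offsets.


A bench: a 2167×377 mm seat slab, 40 mm thick, top at z = 428 mm, on four 59×59 mm square legs flush with the seat corners and standing on z = 0.


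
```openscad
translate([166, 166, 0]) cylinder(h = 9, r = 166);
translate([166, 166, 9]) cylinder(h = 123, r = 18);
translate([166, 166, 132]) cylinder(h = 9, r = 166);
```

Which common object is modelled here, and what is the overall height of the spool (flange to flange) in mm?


A spool. The overall height is 141 mm.

Three coaxial cylinders, large–small–large — a spool. Two 9 mm flanges and a 123 mm core give 9 + 123 + 9 = 141 mm.


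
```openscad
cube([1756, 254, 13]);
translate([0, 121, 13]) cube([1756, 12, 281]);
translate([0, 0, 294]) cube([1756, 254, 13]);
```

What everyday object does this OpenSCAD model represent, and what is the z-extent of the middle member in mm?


An I-beam. The web height is 281 mm.

Two wide flanges with a thin centred web — an I-beam. Overall 307 mm minus two 13 mm flanges gives a web of 307 − 2·13 = 281 mm.


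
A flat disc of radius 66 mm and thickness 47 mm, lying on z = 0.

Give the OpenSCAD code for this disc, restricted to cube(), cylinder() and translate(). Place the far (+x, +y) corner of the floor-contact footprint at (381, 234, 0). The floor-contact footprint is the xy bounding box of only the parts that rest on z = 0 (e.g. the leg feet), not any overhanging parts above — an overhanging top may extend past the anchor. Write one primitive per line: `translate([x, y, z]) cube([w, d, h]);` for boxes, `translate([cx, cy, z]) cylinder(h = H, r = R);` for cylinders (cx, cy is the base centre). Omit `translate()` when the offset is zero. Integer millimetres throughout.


translate([315, 168, 0]) cylinder(h = 47, r = 66);


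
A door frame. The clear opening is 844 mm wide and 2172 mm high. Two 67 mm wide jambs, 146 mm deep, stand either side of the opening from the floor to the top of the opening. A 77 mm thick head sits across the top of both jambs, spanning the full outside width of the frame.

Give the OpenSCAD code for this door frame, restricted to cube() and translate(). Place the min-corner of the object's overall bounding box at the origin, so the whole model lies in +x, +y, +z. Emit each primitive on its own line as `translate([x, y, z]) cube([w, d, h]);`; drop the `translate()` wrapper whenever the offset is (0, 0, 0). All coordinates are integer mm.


cube([67, 146, 2172]);
translate([911, 0, 0]) cube([67, 146, 2172]);
translate([0, 0, 2172]) cube([978, 146, 77]);


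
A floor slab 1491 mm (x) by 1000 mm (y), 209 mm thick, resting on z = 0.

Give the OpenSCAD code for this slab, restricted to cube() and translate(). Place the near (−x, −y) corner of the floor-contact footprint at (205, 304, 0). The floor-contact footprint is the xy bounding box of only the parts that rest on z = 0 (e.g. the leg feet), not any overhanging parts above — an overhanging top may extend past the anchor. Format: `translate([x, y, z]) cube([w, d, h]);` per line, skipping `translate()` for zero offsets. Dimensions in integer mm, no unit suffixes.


translate([205, 304, 0]) cube([1491, 1000, 209]);


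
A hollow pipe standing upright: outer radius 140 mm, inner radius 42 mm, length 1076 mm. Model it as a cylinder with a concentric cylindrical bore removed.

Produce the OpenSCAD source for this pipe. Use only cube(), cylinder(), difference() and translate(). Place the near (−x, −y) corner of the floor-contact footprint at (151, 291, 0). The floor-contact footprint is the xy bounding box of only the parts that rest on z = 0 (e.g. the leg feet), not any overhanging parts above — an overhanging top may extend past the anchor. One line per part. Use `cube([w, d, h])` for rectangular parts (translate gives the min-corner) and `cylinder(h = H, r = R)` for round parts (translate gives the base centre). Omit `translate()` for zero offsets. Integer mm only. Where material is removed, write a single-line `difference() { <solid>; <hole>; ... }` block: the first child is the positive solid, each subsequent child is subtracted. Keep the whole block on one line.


difference() { translate([291, 431, 0]) cylinder(h = 1076, r = 140); translate([291, 431, 0]) cylinder(h = 1076, r = 42); }
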